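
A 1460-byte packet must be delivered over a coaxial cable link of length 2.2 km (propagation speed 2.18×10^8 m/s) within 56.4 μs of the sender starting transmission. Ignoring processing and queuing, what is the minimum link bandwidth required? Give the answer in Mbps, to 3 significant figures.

L = 11680 bits.
Propagation delay = 2200 / 2.18e+08 = 10.0917 μs.
Transmission budget = 56.4 − 10.0917 = 46.3083 μs.
R ≥ L / t_tx = 11680 bits / 4.63083e-05 s = 252 Mbps.

252 Mbps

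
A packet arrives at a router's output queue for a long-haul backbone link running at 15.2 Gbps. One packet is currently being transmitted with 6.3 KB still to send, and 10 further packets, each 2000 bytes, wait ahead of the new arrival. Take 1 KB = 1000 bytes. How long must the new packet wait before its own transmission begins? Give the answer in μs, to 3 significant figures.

Each queued packet: L/R = 16000/15200000000 = 1.05263 μs.
10 queued → 10.5263 μs.
Plus remaining 50400 bits of current packet: 3.31579 μs.
Queuing delay = 13.8 μs.

13.8 μs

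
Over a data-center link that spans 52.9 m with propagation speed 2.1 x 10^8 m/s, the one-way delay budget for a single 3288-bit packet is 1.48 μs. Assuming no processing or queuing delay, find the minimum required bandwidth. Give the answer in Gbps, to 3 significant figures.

Propagation delay = 52.9 / 210000000 = 0.251905 μs.
Transmission budget = 1.48 − 0.251905 = 1.2281 μs.
R ≥ L / t_tx = 3288 bits / 1.2281e-06 s = 2.68 Gbps.

2.68 Gbps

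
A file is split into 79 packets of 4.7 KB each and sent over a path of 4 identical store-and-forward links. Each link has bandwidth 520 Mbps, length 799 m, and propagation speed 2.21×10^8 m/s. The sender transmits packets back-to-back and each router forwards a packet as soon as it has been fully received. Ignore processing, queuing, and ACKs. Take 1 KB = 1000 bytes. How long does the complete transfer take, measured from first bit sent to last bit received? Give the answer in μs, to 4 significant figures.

5944 μs

Per-hop transmission t_tx = L/R = 37600/520000000 = 72.3077 μs.
Per-hop propagation t_prop = 799/221000000 = 3.61538 μs.
Pipeline fill: first packet needs 4·t_tx to clear all hops; remaining 78 packets each add one t_tx.
Total = (4+79-1)·t_tx + 4·t_prop = 82·72.3077 + 4·3.61538 = 5944 μs.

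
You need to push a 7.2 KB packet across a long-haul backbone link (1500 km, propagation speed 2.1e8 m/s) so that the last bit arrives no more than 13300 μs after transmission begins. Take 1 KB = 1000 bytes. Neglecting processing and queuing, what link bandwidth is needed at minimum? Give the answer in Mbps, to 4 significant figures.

9.355 Mbps

L = 57600 bits.
Propagation delay = 1500000 / 210000000 = 7142.86 μs.
Transmission budget = 13300 − 7142.86 = 6157.14 μs.
R ≥ L / t_tx = 57600 bits / 0.00615714 s = 9.355 Mbps.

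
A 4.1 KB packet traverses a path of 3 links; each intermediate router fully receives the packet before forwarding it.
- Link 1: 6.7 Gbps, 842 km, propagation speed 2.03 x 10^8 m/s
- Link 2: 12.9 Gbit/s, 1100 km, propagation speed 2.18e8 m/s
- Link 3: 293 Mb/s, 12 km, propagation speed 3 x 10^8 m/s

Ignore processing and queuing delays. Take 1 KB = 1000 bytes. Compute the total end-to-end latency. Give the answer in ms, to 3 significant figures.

L = 32800 bits.
Transmission delays (L/R per hop): 0.00489552, 0.00254264, 0.111945 ms; sum = 0.119384 ms.
Propagation delays (d/s per hop): 4.14778, 5.04587, 0.04 ms; sum = 9.23365 ms.
End-to-end = 9.35 ms.

9.35 ms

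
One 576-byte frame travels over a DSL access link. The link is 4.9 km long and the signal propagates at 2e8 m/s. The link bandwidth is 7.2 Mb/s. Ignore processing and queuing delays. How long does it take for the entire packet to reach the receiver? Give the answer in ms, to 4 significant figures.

0.6645 ms

L = 576 × 8 = 4608 bits.
Transmission delay = L/R = 4608 / 7200000 = 0.64 ms.
Propagation delay = d/s = 4900 m / 200000000 m/s = 0.0245 ms.
Total = 0.6645 ms.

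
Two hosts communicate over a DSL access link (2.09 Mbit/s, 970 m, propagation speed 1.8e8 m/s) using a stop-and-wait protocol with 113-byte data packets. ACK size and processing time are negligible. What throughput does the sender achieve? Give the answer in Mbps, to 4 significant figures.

2.039 Mbps

t_tx = L/R = 904/2.09e+06 = 0.000432536 s.
t_prop = 970/180000000 = 5.38889e-06 s; RTT = 1.07778e-05 s.
Cycle = t_tx + RTT = 0.000443314 s.
Throughput = L / cycle = 904 / 0.000443314 = 2.039 Mbps.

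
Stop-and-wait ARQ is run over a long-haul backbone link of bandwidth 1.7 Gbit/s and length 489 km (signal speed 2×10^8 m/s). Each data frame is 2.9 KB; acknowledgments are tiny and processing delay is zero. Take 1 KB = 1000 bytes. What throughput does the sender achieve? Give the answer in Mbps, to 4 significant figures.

t_tx = L/R = 23200/1700000000 = 1.36471e-05 s.
t_prop = 489000/200000000 = 0.002445 s; RTT = 0.00489 s.
Cycle = t_tx + RTT = 0.00490365 s.
Throughput = L / cycle = 23200 / 0.00490365 = 4.731 Mbps.

4.731 Mbps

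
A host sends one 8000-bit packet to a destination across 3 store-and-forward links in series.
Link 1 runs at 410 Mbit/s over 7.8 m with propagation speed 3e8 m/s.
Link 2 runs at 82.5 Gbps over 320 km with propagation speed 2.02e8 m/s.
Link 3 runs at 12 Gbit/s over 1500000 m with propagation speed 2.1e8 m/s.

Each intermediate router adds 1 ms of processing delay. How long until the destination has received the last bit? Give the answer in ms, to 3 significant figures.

10.7 ms

Transmission delays (L/R per hop): 0.0195122, 9.69697e-05, 0.000666667 ms; sum = 0.0202758 ms.
Propagation delays (d/s per hop): 2.6e-05, 1.58416, 7.14286 ms; sum = 8.72704 ms.
Processing at 2 router(s): 2 × 1 ms = 2 ms.
End-to-end = 10.7 ms.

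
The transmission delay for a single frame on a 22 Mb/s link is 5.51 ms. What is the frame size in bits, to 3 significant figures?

L = R × t_tx = 22000000 b/s × 0.00551 s = 121220 bits.

121000 bits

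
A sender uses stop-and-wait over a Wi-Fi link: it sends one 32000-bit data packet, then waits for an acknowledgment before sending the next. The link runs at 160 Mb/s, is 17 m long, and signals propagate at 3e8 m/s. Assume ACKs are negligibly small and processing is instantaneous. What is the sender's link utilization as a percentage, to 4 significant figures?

99.94 %

t_tx = L/R = 32000/160000000 = 0.0002 s.
t_prop = 17/300000000 = 5.66667e-08 s; RTT = 1.13333e-07 s.
Cycle = t_tx + RTT = 0.000200113 s.
Utilization = t_tx / cycle = 0.0002/0.000200113 = 99.94 %.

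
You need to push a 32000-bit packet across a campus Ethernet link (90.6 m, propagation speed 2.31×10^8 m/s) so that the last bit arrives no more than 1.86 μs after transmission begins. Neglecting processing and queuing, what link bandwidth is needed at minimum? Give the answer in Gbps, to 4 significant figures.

Propagation delay = 90.6 / 231000000 = 0.392208 μs.
Transmission budget = 1.86 − 0.392208 = 1.46779 μs.
R ≥ L / t_tx = 32000 bits / 1.46779e-06 s = 21.80 Gbps.

21.80 Gbps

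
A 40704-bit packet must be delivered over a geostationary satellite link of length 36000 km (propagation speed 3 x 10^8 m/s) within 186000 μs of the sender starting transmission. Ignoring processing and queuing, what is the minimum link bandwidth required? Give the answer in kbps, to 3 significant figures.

Propagation delay = 36000000 / 300000000 = 120000 μs.
Transmission budget = 186000 − 120000 = 66000 μs.
R ≥ L / t_tx = 40704 bits / 0.066 s = 617 kbps.

617 kbps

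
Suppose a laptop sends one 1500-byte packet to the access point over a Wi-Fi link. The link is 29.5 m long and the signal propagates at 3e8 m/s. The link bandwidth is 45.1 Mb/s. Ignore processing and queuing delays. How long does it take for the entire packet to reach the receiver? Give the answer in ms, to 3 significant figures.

0.266 ms

L = 1500 × 8 = 12000 bits.
Transmission delay = L/R = 12000 / 45100000 = 0.266075 ms.
Propagation delay = d/s = 29.5 m / 300000000 m/s = 9.83333e-05 ms.
Total = 0.266 ms.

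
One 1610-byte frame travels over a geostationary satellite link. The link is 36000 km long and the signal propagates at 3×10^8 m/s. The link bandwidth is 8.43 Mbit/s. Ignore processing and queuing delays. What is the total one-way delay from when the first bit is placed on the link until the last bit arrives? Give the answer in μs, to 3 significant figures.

L = 1610 × 8 = 12880 bits.
Transmission delay = L/R = 12880 / 8430000 = 1527.88 μs.
Propagation delay = d/s = 36000000 m / 300000000 m/s = 120000 μs.
Total = 122000 μs.

122000 μs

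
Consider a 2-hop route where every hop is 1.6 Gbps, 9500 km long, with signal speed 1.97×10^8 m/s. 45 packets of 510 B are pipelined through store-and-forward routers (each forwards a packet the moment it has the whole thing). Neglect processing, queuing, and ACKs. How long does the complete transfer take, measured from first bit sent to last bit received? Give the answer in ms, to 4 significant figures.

Per-hop transmission t_tx = L/R = 4080/1600000000 = 0.00255 ms.
Per-hop propagation t_prop = 9500000/197000000 = 48.2234 ms.
Pipeline fill: first packet needs 2·t_tx to clear all hops; remaining 44 packets each add one t_tx.
Total = (2+45-1)·t_tx + 2·t_prop = 46·0.00255 + 2·48.2234 = 96.56 ms.

96.56 ms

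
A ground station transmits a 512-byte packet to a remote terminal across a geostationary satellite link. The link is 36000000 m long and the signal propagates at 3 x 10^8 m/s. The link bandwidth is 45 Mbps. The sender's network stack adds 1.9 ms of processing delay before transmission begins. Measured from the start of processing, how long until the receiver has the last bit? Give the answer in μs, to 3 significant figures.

122000 μs

L = 512 × 8 = 4096 bits.
Transmission delay = L/R = 4096 / 45000000 = 91.0222 μs.
Propagation delay = d/s = 36000000 m / 300000000 m/s = 120000 μs.
Plus processing delay 1.9 ms = 1900 μs.
Total = 122000 μs.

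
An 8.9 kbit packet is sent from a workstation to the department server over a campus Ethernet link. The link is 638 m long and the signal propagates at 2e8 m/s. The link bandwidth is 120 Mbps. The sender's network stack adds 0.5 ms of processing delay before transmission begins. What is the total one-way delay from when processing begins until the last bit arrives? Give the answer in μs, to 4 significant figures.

L = 8900 bits.
Transmission delay = L/R = 8900 / 120000000 = 74.1667 μs.
Propagation delay = d/s = 638 m / 200000000 m/s = 3.19 μs.
Plus processing delay 0.5 ms = 500 μs.
Total = 577.4 μs.

577.4 μs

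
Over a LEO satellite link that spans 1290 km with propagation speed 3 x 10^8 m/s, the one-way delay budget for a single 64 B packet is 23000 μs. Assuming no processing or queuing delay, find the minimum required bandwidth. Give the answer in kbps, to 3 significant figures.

27.4 kbps

L = 512 bits.
Propagation delay = 1290000 / 300000000 = 4300 μs.
Transmission budget = 23000 − 4300 = 18700 μs.
R ≥ L / t_tx = 512 bits / 0.0187 s = 27.4 kbps.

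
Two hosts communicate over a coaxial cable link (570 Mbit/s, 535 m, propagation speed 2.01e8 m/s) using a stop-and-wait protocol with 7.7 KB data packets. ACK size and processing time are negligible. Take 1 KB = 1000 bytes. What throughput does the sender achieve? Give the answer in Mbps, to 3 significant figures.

t_tx = L/R = 61600/570000000 = 0.00010807 s.
t_prop = 535/2.01e+08 = 2.66169e-06 s; RTT = 5.32338e-06 s.
Cycle = t_tx + RTT = 0.000113394 s.
Throughput = L / cycle = 61600 / 0.000113394 = 543 Mbps.

543 Mbps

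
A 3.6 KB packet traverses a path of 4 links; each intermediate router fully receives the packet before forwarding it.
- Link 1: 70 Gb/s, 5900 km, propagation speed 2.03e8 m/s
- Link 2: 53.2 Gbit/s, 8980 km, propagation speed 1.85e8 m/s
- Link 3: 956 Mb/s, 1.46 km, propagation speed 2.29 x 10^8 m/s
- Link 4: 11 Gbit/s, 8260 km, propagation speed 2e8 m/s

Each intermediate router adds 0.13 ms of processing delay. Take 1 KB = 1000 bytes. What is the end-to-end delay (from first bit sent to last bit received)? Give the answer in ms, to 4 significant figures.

L = 28800 bits.
Transmission delays (L/R per hop): 0.000411429, 0.000541353, 0.0301255, 0.00261818 ms; sum = 0.0336965 ms.
Propagation delays (d/s per hop): 29.064, 48.5405, 0.00637555, 41.3 ms; sum = 118.911 ms.
Processing at 3 router(s): 3 × 0.13 ms = 0.39 ms.
End-to-end = 119.3 ms.

119.3 ms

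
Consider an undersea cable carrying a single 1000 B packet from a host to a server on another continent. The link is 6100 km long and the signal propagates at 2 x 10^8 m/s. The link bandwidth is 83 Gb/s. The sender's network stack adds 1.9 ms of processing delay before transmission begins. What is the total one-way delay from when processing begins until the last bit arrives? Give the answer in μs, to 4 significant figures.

L = 1000 × 8 = 8000 bits.
Transmission delay = L/R = 8000 / 83000000000 = 0.0963855 μs.
Propagation delay = d/s = 6100000 m / 200000000 m/s = 30500 μs.
Plus processing delay 1.9 ms = 1900 μs.
Total = 32400 μs.

32400 μs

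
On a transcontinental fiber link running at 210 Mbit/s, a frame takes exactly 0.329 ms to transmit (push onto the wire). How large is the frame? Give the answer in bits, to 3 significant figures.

L = R × t_tx = 210000000 b/s × 0.000329 s = 69090 bits.

69100 bits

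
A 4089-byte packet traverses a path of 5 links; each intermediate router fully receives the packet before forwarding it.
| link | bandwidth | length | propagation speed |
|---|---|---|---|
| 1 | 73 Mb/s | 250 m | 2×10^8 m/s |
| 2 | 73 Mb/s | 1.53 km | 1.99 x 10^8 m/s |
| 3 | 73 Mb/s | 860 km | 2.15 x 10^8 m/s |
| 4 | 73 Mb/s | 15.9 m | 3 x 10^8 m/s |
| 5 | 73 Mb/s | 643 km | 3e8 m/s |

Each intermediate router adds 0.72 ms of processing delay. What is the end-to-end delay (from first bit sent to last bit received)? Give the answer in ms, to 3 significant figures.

L = 4089 × 8 = 32712 bits.
Transmission delay per hop = L/R = 32712/73000000 = 0.44811 ms; 5 hops → 2.24055 ms.
Propagation delays (d/s per hop): 0.00125, 0.00768844, 4, 5.3e-05, 2.14333 ms; sum = 6.15232 ms.
Processing at 4 router(s): 4 × 0.72 ms = 2.88 ms.
End-to-end = 11.3 ms.

11.3 ms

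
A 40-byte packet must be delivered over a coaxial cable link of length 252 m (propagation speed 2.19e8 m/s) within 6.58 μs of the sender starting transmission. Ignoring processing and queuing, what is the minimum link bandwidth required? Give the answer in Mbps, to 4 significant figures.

L = 320 bits.
Propagation delay = 252 / 219000000 = 1.15068 μs.
Transmission budget = 6.58 − 1.15068 = 5.42932 μs.
R ≥ L / t_tx = 320 bits / 5.42932e-06 s = 58.94 Mbps.

58.94 Mbps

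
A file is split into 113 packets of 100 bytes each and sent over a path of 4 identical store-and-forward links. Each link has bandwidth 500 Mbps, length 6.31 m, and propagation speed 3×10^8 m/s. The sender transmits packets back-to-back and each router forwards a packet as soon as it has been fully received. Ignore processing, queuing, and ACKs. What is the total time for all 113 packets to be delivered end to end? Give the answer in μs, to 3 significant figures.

Per-hop transmission t_tx = L/R = 800/500000000 = 1.6 μs.
Per-hop propagation t_prop = 6.31/300000000 = 0.0210333 μs.
Pipeline fill: first packet needs 4·t_tx to clear all hops; remaining 112 packets each add one t_tx.
Total = (4+113-1)·t_tx + 4·t_prop = 116·1.6 + 4·0.0210333 = 186 μs.

186 μs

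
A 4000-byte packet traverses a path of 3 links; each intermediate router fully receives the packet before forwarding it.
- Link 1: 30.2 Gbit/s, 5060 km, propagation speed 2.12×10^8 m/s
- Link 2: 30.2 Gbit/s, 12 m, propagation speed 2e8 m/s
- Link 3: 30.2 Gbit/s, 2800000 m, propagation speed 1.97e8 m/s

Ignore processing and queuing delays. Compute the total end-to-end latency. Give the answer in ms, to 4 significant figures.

38.08 ms

L = 4000 × 8 = 32000 bits.
Transmission delay per hop = L/R = 32000/30200000000 = 0.0010596 ms; 3 hops → 0.00317881 ms.
Propagation delays (d/s per hop): 23.8679, 6e-05, 14.2132 ms; sum = 38.0812 ms.
End-to-end = 38.08 ms.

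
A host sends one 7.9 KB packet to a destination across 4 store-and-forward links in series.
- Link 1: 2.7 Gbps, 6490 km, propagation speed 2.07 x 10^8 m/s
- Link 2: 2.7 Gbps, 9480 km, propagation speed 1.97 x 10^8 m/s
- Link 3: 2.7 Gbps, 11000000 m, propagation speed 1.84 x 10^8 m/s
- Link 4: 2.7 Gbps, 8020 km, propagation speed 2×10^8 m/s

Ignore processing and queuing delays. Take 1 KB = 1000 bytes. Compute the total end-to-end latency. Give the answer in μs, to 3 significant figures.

L = 63200 bits.
Transmission delay per hop = L/R = 63200/2700000000 = 23.4074 μs; 4 hops → 93.6296 μs.
Propagation delays (d/s per hop): 31352.7, 48121.8, 59782.6, 40100 μs; sum = 179357 μs.
End-to-end = 179000 μs.

179000 μs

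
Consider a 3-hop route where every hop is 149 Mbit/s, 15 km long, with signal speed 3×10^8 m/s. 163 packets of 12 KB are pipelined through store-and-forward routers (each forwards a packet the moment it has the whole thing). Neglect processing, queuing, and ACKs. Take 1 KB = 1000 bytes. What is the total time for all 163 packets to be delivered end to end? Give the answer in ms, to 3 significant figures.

Per-hop transmission t_tx = L/R = 96000/149000000 = 0.644295 ms.
Per-hop propagation t_prop = 15000/300000000 = 0.05 ms.
Pipeline fill: first packet needs 3·t_tx to clear all hops; remaining 162 packets each add one t_tx.
Total = (3+163-1)·t_tx + 3·t_prop = 165·0.644295 + 3·0.05 = 106 ms.

106 ms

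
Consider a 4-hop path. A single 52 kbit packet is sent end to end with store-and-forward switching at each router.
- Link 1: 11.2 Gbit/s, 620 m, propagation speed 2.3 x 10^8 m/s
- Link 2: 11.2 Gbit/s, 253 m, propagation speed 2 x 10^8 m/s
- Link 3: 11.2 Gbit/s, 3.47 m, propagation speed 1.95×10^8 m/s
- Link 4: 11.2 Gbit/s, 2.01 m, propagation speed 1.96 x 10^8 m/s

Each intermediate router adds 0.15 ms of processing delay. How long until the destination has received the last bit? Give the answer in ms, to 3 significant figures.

L = 52000 bits.
Transmission delay per hop = L/R = 52000/11200000000 = 0.00464286 ms; 4 hops → 0.0185714 ms.
Propagation delays (d/s per hop): 0.00269565, 0.001265, 1.77949e-05, 1.02551e-05 ms; sum = 0.0039887 ms.
Processing at 3 router(s): 3 × 0.15 ms = 0.45 ms.
End-to-end = 0.473 ms.

0.473 ms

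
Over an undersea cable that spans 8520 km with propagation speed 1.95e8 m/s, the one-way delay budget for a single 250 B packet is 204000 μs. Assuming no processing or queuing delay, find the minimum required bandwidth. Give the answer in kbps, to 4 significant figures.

L = 2000 bits.
Propagation delay = 8520000 / 195000000 = 43692.3 μs.
Transmission budget = 204000 − 43692.3 = 160308 μs.
R ≥ L / t_tx = 2000 bits / 0.160308 s = 12.48 kbps.

12.48 kbps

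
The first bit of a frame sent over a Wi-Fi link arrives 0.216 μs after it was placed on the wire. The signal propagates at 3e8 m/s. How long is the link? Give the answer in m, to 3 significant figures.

64.8 m

d = s × t_prop = 300000000 × 2.16e-07 = 64.8 m.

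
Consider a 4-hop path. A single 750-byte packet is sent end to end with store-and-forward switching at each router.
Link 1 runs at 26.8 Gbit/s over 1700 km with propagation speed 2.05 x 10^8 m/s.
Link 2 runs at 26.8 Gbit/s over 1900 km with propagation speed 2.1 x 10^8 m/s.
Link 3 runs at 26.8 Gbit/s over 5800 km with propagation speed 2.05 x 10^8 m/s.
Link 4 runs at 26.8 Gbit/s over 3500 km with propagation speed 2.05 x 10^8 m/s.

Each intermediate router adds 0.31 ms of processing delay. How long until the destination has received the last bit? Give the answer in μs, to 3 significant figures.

L = 750 × 8 = 6000 bits.
Transmission delay per hop = L/R = 6000/26800000000 = 0.223881 μs; 4 hops → 0.895522 μs.
Propagation delays (d/s per hop): 8292.68, 9047.62, 28292.7, 17073.2 μs; sum = 62706.2 μs.
Processing at 3 router(s): 3 × 0.31 ms = 930 μs.
End-to-end = 63600 μs.

63600 μs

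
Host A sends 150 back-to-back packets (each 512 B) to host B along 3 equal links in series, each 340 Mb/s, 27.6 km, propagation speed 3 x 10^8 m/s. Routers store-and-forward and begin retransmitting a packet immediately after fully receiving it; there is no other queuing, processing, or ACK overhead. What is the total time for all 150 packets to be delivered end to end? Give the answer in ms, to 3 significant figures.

2.11 ms

Per-hop transmission t_tx = L/R = 4096/340000000 = 0.0120471 ms.
Per-hop propagation t_prop = 27600/300000000 = 0.092 ms.
Pipeline fill: first packet needs 3·t_tx to clear all hops; remaining 149 packets each add one t_tx.
Total = (3+150-1)·t_tx + 3·t_prop = 152·0.0120471 + 3·0.092 = 2.11 ms.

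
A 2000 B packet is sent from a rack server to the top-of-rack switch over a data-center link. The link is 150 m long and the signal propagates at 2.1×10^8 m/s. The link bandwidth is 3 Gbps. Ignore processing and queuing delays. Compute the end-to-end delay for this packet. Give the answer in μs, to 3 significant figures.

6.05 μs

L = 2000 × 8 = 16000 bits.
Transmission delay = L/R = 16000 / 3000000000 = 5.33333 μs.
Propagation delay = d/s = 150 m / 210000000 m/s = 0.714286 μs.
Total = 6.05 μs.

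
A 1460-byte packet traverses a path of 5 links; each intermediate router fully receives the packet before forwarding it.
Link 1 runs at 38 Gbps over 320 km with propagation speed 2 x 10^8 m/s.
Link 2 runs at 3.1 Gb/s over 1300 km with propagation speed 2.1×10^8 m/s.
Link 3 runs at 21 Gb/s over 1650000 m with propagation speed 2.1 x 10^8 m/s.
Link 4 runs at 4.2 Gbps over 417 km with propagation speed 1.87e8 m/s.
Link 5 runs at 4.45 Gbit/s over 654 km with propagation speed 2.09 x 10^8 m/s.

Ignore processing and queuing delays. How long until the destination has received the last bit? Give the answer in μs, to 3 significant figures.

L = 1460 × 8 = 11680 bits.
Transmission delays (L/R per hop): 0.307368, 3.76774, 0.55619, 2.78095, 2.62472 μs; sum = 10.037 μs.
Propagation delays (d/s per hop): 1600, 6190.48, 7857.14, 2229.95, 3129.19 μs; sum = 21006.8 μs.
End-to-end = 21000 μs.

21000 μs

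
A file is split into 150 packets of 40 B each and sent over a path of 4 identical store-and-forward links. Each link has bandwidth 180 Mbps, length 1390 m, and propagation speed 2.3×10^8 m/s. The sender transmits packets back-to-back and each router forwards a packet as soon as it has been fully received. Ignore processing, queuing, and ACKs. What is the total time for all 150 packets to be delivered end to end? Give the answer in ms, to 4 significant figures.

Per-hop transmission t_tx = L/R = 320/180000000 = 0.00177778 ms.
Per-hop propagation t_prop = 1390/2.3e+08 = 0.00604348 ms.
Pipeline fill: first packet needs 4·t_tx to clear all hops; remaining 149 packets each add one t_tx.
Total = (4+150-1)·t_tx + 4·t_prop = 153·0.00177778 + 4·0.00604348 = 0.2962 ms.

0.2962 ms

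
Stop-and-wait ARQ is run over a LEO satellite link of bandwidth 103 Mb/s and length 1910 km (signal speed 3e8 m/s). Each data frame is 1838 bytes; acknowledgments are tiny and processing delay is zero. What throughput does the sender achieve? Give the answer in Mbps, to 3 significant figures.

t_tx = L/R = 14704/103000000 = 0.000142757 s.
t_prop = 1910000/300000000 = 0.00636667 s; RTT = 0.0127333 s.
Cycle = t_tx + RTT = 0.0128761 s.
Throughput = L / cycle = 14704 / 0.0128761 = 1.14 Mbps.

1.14 Mbps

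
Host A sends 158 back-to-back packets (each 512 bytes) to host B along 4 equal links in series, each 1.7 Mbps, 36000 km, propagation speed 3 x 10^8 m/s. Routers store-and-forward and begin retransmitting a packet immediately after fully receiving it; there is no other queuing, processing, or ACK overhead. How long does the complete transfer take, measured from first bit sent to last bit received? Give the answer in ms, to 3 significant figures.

868 ms

Per-hop transmission t_tx = L/R = 4096/1700000 = 2.40941 ms.
Per-hop propagation t_prop = 36000000/300000000 = 120 ms.
Pipeline fill: first packet needs 4·t_tx to clear all hops; remaining 157 packets each add one t_tx.
Total = (4+158-1)·t_tx + 4·t_prop = 161·2.40941 + 4·120 = 868 ms.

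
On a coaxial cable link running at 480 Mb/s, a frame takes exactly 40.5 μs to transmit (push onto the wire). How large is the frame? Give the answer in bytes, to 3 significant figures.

2430 bytes

L = R × t_tx = 480000000 b/s × 4.05e-05 s = 19440 bits.
In bytes: 19440 / 8 = 2430 bytes.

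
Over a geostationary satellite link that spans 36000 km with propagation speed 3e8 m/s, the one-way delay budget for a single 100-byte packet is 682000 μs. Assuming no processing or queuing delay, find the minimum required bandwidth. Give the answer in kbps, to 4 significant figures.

1.423 kbps

L = 800 bits.
Propagation delay = 36000000 / 300000000 = 120000 μs.
Transmission budget = 682000 − 120000 = 562000 μs.
R ≥ L / t_tx = 800 bits / 0.562 s = 1.423 kbps.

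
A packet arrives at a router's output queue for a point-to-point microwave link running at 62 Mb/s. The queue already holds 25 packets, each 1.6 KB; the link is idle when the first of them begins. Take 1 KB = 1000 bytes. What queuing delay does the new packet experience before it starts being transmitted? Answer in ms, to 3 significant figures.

Each queued packet: L/R = 12800/62000000 = 0.206452 ms.
25 queued → 5.16129 ms.
Queuing delay = 5.16 ms.

5.16 ms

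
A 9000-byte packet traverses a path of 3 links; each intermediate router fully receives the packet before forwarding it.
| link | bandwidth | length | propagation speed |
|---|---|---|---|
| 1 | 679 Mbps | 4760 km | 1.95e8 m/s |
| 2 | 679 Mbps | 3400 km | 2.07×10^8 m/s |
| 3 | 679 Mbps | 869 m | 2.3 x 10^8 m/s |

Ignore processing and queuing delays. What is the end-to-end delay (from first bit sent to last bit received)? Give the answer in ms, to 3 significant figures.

41.2 ms

L = 9000 × 8 = 72000 bits.
Transmission delay per hop = L/R = 72000/679000000 = 0.106038 ms; 3 hops → 0.318115 ms.
Propagation delays (d/s per hop): 24.4103, 16.4251, 0.00377826 ms; sum = 40.8392 ms.
End-to-end = 41.2 ms.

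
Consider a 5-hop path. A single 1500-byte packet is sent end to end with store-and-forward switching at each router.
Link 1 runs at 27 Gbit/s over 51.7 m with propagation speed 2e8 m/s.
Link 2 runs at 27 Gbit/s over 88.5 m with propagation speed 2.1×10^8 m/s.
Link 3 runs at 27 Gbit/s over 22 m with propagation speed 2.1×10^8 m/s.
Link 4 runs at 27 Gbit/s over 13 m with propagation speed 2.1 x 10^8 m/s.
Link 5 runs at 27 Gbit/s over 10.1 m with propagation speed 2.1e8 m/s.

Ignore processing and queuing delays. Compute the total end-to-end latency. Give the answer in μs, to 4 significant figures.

3.117 μs

L = 1500 × 8 = 12000 bits.
Transmission delay per hop = L/R = 12000/27000000000 = 0.444444 μs; 5 hops → 2.22222 μs.
Propagation delays (d/s per hop): 0.2585, 0.421429, 0.104762, 0.0619048, 0.0480952 μs; sum = 0.89469 μs.
End-to-end = 3.117 μs.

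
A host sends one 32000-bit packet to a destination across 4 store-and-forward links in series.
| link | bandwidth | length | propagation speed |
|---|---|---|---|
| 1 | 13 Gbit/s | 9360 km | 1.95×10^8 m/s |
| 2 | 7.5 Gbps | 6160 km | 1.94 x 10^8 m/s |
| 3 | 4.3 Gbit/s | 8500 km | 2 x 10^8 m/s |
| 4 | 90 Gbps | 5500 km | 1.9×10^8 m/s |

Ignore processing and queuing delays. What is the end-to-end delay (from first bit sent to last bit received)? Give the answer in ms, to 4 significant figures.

Transmission delays (L/R per hop): 0.00246154, 0.00426667, 0.00744186, 0.000355556 ms; sum = 0.0145256 ms.
Propagation delays (d/s per hop): 48, 31.7526, 42.5, 28.9474 ms; sum = 151.2 ms.
End-to-end = 151.2 ms.

151.2 ms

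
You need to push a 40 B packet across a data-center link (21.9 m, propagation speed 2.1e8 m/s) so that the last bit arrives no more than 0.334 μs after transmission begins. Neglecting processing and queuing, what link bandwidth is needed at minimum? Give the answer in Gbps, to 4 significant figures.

1.393 Gbps

L = 320 bits.
Propagation delay = 21.9 / 210000000 = 0.104286 μs.
Transmission budget = 0.334 − 0.104286 = 0.229714 μs.
R ≥ L / t_tx = 320 bits / 2.29714e-07 s = 1.393 Gbps.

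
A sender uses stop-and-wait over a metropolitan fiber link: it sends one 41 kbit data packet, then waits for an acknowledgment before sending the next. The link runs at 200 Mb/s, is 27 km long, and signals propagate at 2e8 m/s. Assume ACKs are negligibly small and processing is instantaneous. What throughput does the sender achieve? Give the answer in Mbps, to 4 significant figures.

t_tx = L/R = 41000/200000000 = 0.000205 s.
t_prop = 27000/200000000 = 0.000135 s; RTT = 0.00027 s.
Cycle = t_tx + RTT = 0.000475 s.
Throughput = L / cycle = 41000 / 0.000475 = 86.32 Mbps.

86.32 Mbps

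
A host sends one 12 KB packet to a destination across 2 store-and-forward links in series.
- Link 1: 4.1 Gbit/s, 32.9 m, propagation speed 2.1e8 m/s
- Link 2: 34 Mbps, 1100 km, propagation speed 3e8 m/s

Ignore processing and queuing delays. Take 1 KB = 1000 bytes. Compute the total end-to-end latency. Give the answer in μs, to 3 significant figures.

6510 μs

L = 96000 bits.
Transmission delays (L/R per hop): 23.4146, 2823.53 μs; sum = 2846.94 μs.
Propagation delays (d/s per hop): 0.156667, 3666.67 μs; sum = 3666.82 μs.
End-to-end = 6510 μs.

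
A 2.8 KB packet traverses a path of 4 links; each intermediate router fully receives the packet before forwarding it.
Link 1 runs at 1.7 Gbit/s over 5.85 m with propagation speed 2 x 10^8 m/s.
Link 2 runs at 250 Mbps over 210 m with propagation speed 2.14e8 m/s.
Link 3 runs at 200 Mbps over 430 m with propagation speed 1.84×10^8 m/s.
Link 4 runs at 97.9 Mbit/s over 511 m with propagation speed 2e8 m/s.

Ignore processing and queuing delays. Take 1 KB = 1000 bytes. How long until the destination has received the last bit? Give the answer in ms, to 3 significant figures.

L = 22400 bits.
Transmission delays (L/R per hop): 0.0131765, 0.0896, 0.112, 0.228805 ms; sum = 0.443581 ms.
Propagation delays (d/s per hop): 2.925e-05, 0.000981308, 0.00233696, 0.002555 ms; sum = 0.00590251 ms.
End-to-end = 0.449 ms.

0.449 ms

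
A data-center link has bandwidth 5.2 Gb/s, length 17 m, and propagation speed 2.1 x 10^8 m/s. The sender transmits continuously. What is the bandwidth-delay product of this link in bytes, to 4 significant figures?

Propagation delay = 17 / 210000000 = 8.09524e-08 s.
BDP = R × t_prop = 5200000000 × 8.09524e-08 = 420.952 bits.
In bytes: 420.952/8 = 52.62 bytes.

52.62 bytes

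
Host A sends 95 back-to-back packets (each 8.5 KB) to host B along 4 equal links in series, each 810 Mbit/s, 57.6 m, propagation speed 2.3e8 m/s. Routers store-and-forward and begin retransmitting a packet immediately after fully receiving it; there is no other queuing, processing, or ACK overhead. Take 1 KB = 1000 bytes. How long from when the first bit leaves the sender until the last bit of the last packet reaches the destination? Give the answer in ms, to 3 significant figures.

Per-hop transmission t_tx = L/R = 68000/810000000 = 0.0839506 ms.
Per-hop propagation t_prop = 57.6/2.3e+08 = 0.000250435 ms.
Pipeline fill: first packet needs 4·t_tx to clear all hops; remaining 94 packets each add one t_tx.
Total = (4+95-1)·t_tx + 4·t_prop = 98·0.0839506 + 4·0.000250435 = 8.23 ms.

8.23 ms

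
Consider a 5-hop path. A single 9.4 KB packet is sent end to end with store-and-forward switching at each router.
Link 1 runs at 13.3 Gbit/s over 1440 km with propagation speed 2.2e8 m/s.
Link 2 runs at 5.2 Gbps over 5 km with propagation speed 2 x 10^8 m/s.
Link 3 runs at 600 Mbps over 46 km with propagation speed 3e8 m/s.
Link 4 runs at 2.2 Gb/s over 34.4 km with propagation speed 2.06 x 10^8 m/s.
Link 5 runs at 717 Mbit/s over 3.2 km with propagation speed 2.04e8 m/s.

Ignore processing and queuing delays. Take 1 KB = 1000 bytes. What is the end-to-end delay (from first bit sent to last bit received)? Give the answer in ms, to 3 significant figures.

L = 75200 bits.
Transmission delays (L/R per hop): 0.00565414, 0.0144615, 0.125333, 0.0341818, 0.104881 ms; sum = 0.284512 ms.
Propagation delays (d/s per hop): 6.54545, 0.025, 0.153333, 0.16699, 0.0156863 ms; sum = 6.90646 ms.
End-to-end = 7.19 ms.

7.19 ms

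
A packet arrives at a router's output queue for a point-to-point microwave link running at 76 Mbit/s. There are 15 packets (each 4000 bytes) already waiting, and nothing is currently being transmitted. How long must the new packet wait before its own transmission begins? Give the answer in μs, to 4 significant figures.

6316 μs

Each queued packet: L/R = 32000/76000000 = 421.053 μs.
15 queued → 6315.79 μs.
Queuing delay = 6316 μs.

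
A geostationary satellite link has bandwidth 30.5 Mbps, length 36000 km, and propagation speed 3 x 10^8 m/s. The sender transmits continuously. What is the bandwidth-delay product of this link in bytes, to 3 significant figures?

Propagation delay = 36000000 / 300000000 = 0.12 s.
BDP = R × t_prop = 30500000 × 0.12 = 3660000 bits.
In bytes: 3660000/8 = 458000 bytes.

458000 bytes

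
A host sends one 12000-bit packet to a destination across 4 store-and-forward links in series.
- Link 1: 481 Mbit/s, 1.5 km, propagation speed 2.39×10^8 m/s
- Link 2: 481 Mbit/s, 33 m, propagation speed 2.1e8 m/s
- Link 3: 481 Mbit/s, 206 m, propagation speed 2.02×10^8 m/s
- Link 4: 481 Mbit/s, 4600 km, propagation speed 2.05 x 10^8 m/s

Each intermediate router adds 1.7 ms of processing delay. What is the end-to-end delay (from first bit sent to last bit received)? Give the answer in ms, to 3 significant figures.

Transmission delay per hop = L/R = 12000/481000000 = 0.024948 ms; 4 hops → 0.0997921 ms.
Propagation delays (d/s per hop): 0.00627615, 0.000157143, 0.0010198, 22.439 ms; sum = 22.4465 ms.
Processing at 3 router(s): 3 × 1.7 ms = 5.1 ms.
End-to-end = 27.6 ms.

27.6 ms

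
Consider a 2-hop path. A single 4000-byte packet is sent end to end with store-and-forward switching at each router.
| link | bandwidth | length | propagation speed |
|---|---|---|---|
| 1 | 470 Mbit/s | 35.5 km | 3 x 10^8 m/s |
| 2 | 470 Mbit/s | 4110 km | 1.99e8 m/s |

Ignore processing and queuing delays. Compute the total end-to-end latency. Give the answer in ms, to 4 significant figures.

20.91 ms

L = 4000 × 8 = 32000 bits.
Transmission delay per hop = L/R = 32000/470000000 = 0.0680851 ms; 2 hops → 0.13617 ms.
Propagation delays (d/s per hop): 0.118333, 20.6533 ms; sum = 20.7716 ms.
End-to-end = 20.91 ms.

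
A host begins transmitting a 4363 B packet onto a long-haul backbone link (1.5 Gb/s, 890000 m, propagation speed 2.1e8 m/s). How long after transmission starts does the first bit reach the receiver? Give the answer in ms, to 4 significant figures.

First bit experiences only propagation delay: d/s = 890000/210000000 = 4.238 ms.

4.238 ms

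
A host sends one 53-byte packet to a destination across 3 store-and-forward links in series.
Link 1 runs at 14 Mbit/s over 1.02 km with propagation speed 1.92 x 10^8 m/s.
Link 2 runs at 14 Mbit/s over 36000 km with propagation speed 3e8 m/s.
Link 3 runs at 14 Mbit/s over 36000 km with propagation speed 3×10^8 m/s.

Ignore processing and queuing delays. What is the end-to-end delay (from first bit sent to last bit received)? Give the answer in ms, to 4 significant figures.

240.1 ms

L = 53 × 8 = 424 bits.
Transmission delay per hop = L/R = 424/14000000 = 0.0302857 ms; 3 hops → 0.0908571 ms.
Propagation delays (d/s per hop): 0.0053125, 120, 120 ms; sum = 240.005 ms.
End-to-end = 240.1 ms.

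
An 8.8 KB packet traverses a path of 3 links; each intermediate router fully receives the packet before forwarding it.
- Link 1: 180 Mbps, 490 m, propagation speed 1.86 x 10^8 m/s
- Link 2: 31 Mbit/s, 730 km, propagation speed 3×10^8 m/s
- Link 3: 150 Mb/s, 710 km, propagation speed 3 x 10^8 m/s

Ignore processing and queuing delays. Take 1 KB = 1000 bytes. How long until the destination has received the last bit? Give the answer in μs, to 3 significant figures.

L = 70400 bits.
Transmission delays (L/R per hop): 391.111, 2270.97, 469.333 μs; sum = 3131.41 μs.
Propagation delays (d/s per hop): 2.63441, 2433.33, 2366.67 μs; sum = 4802.63 μs.
End-to-end = 7930 μs.

7930 μs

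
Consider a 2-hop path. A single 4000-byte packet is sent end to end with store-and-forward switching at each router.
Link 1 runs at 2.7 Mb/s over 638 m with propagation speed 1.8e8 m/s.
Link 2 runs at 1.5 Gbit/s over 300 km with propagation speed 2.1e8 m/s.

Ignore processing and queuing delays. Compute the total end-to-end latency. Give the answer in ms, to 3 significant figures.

13.3 ms

L = 4000 × 8 = 32000 bits.
Transmission delays (L/R per hop): 11.8519, 0.0213333 ms; sum = 11.8732 ms.
Propagation delays (d/s per hop): 0.00354444, 1.42857 ms; sum = 1.43212 ms.
End-to-end = 13.3 ms.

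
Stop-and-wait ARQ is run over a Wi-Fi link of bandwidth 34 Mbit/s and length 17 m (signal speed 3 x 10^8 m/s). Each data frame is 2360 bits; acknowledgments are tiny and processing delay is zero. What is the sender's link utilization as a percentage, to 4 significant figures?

t_tx = L/R = 2360/34000000 = 6.94118e-05 s.
t_prop = 17/300000000 = 5.66667e-08 s; RTT = 1.13333e-07 s.
Cycle = t_tx + RTT = 6.95251e-05 s.
Utilization = t_tx / cycle = 6.94118e-05/6.95251e-05 = 99.84 %.

99.84 %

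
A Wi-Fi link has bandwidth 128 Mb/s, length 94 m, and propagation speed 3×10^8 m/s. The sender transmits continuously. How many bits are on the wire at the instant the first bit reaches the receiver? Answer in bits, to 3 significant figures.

40.1 bits

Propagation delay = 94 / 300000000 = 3.13333e-07 s.
BDP = R × t_prop = 128000000 × 3.13333e-07 = 40.1067 bits.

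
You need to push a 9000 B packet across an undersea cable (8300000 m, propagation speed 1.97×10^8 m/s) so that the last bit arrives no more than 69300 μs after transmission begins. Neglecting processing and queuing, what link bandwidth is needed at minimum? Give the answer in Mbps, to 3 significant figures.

L = 72000 bits.
Propagation delay = 8300000 / 197000000 = 42132 μs.
Transmission budget = 69300 − 42132 = 27168 μs.
R ≥ L / t_tx = 72000 bits / 0.027168 s = 2.65 Mbps.

2.65 Mbps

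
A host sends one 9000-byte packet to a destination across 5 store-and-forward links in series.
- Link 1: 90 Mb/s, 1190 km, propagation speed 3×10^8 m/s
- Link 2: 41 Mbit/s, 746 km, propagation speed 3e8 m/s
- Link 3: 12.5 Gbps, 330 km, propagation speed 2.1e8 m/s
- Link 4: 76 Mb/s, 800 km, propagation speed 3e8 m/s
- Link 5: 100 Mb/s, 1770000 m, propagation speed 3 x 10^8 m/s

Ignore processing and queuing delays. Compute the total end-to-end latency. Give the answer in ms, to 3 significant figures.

L = 9000 × 8 = 72000 bits.
Transmission delays (L/R per hop): 0.8, 1.7561, 0.00576, 0.947368, 0.72 ms; sum = 4.22923 ms.
Propagation delays (d/s per hop): 3.96667, 2.48667, 1.57143, 2.66667, 5.9 ms; sum = 16.5914 ms.
End-to-end = 20.8 ms.

20.8 ms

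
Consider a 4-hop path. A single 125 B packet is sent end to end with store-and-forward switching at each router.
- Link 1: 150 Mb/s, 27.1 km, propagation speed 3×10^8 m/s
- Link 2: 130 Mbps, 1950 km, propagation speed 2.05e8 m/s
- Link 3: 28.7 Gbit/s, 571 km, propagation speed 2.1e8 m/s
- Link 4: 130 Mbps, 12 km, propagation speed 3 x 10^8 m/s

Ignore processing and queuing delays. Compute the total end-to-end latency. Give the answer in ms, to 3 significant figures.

L = 125 × 8 = 1000 bits.
Transmission delays (L/R per hop): 0.00666667, 0.00769231, 3.48432e-05, 0.00769231 ms; sum = 0.0220861 ms.
Propagation delays (d/s per hop): 0.0903333, 9.5122, 2.71905, 0.04 ms; sum = 12.3616 ms.
End-to-end = 12.4 ms.

12.4 ms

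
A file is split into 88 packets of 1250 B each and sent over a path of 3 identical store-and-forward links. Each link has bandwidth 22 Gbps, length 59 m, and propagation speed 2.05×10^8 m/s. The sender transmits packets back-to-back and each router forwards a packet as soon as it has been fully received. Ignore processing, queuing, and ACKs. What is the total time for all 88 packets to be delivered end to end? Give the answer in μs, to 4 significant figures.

Per-hop transmission t_tx = L/R = 10000/22000000000 = 0.454545 μs.
Per-hop propagation t_prop = 59/2.05e+08 = 0.287805 μs.
Pipeline fill: first packet needs 3·t_tx to clear all hops; remaining 87 packets each add one t_tx.
Total = (3+88-1)·t_tx + 3·t_prop = 90·0.454545 + 3·0.287805 = 41.77 μs.

41.77 μs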